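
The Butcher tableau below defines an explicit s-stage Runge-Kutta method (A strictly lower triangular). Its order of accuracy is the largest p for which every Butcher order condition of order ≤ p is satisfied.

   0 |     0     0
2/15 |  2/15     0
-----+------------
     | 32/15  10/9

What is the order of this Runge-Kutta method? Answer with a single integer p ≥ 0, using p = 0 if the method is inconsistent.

b = (32/15, 10/9)
c = (0, 2/15)
Σ b_i: 32/15·1 + 10/9·1 = 146/45 ≠ 1 ⇒ order 0.

0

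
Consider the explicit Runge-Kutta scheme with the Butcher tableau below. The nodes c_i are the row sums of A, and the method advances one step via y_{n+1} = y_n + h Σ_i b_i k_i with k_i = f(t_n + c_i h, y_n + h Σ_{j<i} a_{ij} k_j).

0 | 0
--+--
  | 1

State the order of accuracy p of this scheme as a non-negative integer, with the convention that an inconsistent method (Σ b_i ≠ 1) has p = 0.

b = (1)
c = (0)
Σ b_i: 1·1 = 1 ✓; 1 stage ⇒ order 1.

1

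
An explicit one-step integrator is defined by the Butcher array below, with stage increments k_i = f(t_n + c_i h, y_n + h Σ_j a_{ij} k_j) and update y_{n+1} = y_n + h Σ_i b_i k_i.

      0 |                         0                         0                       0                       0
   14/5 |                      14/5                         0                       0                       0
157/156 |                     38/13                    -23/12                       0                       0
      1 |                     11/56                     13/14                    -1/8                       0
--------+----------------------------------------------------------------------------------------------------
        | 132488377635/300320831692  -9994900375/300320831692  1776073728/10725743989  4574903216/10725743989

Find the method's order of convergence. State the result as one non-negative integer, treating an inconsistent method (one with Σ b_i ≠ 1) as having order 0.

b = (132488377635/300320831692, -9994900375/300320831692, 1776073728/10725743989, 4574903216/10725743989)
c = (0, 14/5, 157/156, 1)
Ac = (0, 0, -161/30, 15439/6240)
Σ b_i: 132488377635/300320831692·1 + (-9994900375/300320831692)·1 + 1776073728/10725743989·1 + 4574903216/10725743989·1 = 1 ✓
b·c: (-9994900375/300320831692)·14/5 + 1776073728/10725743989·157/156 + 4574903216/10725743989·1 = 1/2 ✓
b·c²: (-9994900375/300320831692)·196/25 + 1776073728/10725743989·24649/24336 + 4574903216/10725743989·1 = 1/3 ✓
b·Ac: 1776073728/10725743989·(-161/30) + 4574903216/10725743989·15439/6240 = 1/6 ✓
b·c³: (-9994900375/300320831692)·2744/125 + 1776073728/10725743989·3869893/3796416 + 4574903216/10725743989·1 = -169726082078/1254912046713 ≠ 1/4 ⇒ order 3.
b·(c∘Ac): 1776073728/10725743989·(-25277/4680) + 4574903216/10725743989·15439/6240 = 17265240259/107257439890 ≠ 1/8
b·Ac²: 1776073728/10725743989·(-1127/75) + 4574903216/10725743989·34816991/4867200 = 28256012694437/50196481868520 ≠ 1/12
b·A²c: 4574903216/10725743989·161/240 = 46034963611/160886159835 ≠ 1/24

3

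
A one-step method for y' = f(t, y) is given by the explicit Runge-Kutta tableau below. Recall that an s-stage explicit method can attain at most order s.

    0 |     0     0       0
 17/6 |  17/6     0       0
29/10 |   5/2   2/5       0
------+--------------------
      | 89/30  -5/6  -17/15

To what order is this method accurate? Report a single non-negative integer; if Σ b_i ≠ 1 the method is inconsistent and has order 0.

1

b = (89/30, -5/6, -17/15)
c = (0, 17/6, 29/10)
Ac = (0, 0, 17/15)
Σ b_i: 89/30·1 + (-5/6)·1 + (-17/15)·1 = 1 ✓
b·c: (-5/6)·17/6 + (-17/15)·29/10 = -5083/900 ≠ 1/2 ⇒ order 1.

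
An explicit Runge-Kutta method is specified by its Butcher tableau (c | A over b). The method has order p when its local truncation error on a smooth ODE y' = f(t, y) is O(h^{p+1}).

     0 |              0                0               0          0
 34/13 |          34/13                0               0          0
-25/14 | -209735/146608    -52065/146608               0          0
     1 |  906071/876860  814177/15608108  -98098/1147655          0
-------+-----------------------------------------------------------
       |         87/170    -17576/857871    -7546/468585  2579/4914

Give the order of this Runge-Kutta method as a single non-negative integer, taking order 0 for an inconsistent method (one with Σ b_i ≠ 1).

b = (87/170, -17576/857871, -7546/468585, 2579/4914)
c = (0, 34/13, -25/14, 1)
Ac = (0, 0, -4005/4312, 1491/5158)
Σ b_i: 87/170·1 + (-17576/857871)·1 + (-7546/468585)·1 + 2579/4914·1 = 1 ✓
b·c: (-17576/857871)·34/13 + (-7546/468585)·(-25/14) + 2579/4914·1 = 1/2 ✓
b·c²: (-17576/857871)·1156/169 + (-7546/468585)·625/196 + 2579/4914·1 = 1/3 ✓
b·Ac: (-7546/468585)·(-4005/4312) + 2579/4914·1491/5158 = 1/6 ✓
b·c³: (-17576/857871)·39304/2197 + (-7546/468585)·(-15625/2744) + 2579/4914·1 = 1/4 ✓
b·(c∘Ac): (-7546/468585)·100125/60368 + 2579/4914·1491/5158 = 1/8 ✓
b·Ac²: (-7546/468585)·(-68085/28028) + 2579/4914·5649/67054 = 1/12 ✓
b·A²c: 2579/4914·819/10316 = 1/24 ✓; 4 stages ⇒ order 4.

4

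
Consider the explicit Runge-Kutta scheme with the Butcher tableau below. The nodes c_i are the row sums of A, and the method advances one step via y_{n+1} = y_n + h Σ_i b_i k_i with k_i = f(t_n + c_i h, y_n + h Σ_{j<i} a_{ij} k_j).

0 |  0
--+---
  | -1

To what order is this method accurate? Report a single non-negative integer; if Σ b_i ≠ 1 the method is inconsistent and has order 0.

b = (-1)
c = (0)
Σ b_i: (-1)·1 = -1 ≠ 1 ⇒ order 0.

0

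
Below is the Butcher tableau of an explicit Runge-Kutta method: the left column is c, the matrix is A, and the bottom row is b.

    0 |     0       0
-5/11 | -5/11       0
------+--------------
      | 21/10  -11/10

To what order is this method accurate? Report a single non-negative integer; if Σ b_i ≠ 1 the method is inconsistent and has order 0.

2

b = (21/10, -11/10)
c = (0, -5/11)
Σ b_i: 21/10·1 + (-11/10)·1 = 1 ✓
b·c: (-11/10)·(-5/11) = 1/2 ✓; 2 stages ⇒ order 2.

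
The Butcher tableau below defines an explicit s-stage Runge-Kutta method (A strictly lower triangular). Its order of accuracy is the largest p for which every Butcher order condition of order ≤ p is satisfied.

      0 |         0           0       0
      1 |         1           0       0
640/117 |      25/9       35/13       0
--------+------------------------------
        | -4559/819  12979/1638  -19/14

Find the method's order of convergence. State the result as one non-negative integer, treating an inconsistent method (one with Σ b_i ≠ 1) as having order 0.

b = (-4559/819, 12979/1638, -19/14)
c = (0, 1, 640/117)
Ac = (0, 0, 35/13)
Σ b_i: (-4559/819)·1 + 12979/1638·1 + (-19/14)·1 = 1 ✓
b·c: 12979/1638·1 + (-19/14)·640/117 = 1/2 ✓
b·c²: 12979/1638·1 + (-19/14)·409600/13689 = -6263857/191646 ≠ 1/3 ⇒ order 2.
b·Ac: (-19/14)·35/13 = -95/26 ≠ 1/6

2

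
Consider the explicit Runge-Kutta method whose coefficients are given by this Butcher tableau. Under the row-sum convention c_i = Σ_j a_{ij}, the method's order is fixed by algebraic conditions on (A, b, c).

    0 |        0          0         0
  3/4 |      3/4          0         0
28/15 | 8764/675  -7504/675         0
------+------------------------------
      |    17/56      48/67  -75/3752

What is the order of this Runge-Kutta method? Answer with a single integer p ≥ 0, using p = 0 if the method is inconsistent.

b = (17/56, 48/67, -75/3752)
c = (0, 3/4, 28/15)
Ac = (0, 0, -1876/225)
Σ b_i: 17/56·1 + 48/67·1 + (-75/3752)·1 = 1 ✓
b·c: 48/67·3/4 + (-75/3752)·28/15 = 1/2 ✓
b·c²: 48/67·9/16 + (-75/3752)·784/225 = 1/3 ✓
b·Ac: (-75/3752)·(-1876/225) = 1/6 ✓; 3 stages ⇒ order 3.

3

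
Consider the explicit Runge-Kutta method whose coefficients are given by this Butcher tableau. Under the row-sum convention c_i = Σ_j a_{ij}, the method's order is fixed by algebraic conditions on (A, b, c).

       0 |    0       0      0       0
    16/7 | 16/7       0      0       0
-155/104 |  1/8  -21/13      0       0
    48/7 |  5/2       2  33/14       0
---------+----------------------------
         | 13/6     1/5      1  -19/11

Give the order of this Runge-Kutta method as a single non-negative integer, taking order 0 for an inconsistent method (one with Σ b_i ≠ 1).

b = (13/6, 1/5, 1, -19/11)
c = (0, 16/7, -155/104, 48/7)
Ac = (0, 0, -48/13, 1541/1456)
Σ b_i: 13/6·1 + 1/5·1 + 1·1 + (-19/11)·1 = 541/330 ≠ 1 ⇒ order 0.

0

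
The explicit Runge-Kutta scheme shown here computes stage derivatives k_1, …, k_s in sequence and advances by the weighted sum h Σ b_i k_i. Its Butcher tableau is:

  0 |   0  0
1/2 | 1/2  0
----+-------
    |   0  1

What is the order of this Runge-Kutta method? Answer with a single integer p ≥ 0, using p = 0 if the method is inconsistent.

b = (0, 1)
c = (0, 1/2)
Σ b_i: 1·1 = 1 ✓
b·c: 1·1/2 = 1/2 ✓; 2 stages ⇒ order 2.

2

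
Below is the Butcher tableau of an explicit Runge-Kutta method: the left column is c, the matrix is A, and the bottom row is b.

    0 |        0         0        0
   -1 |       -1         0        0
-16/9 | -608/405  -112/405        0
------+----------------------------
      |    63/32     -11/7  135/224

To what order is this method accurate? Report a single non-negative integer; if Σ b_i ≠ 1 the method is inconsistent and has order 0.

3

b = (63/32, -11/7, 135/224)
c = (0, -1, -16/9)
Ac = (0, 0, 112/405)
Σ b_i: 63/32·1 + (-11/7)·1 + 135/224·1 = 1 ✓
b·c: (-11/7)·(-1) + 135/224·(-16/9) = 1/2 ✓
b·c²: (-11/7)·1 + 135/224·256/81 = 1/3 ✓
b·Ac: 135/224·112/405 = 1/6 ✓; 3 stages ⇒ order 3.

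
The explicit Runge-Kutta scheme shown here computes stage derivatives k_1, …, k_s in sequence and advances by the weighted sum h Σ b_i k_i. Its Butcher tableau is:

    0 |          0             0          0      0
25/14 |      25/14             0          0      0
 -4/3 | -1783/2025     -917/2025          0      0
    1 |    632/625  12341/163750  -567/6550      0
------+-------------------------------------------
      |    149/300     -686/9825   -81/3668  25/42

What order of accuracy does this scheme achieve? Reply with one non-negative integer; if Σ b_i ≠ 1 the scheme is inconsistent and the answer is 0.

4

b = (149/300, -686/9825, -81/3668, 25/42)
c = (0, 25/14, -4/3, 1)
Ac = (0, 0, -131/162, 1/4)
Σ b_i: 149/300·1 + (-686/9825)·1 + (-81/3668)·1 + 25/42·1 = 1 ✓
b·c: (-686/9825)·25/14 + (-81/3668)·(-4/3) + 25/42·1 = 1/2 ✓
b·c²: (-686/9825)·625/196 + (-81/3668)·16/9 + 25/42·1 = 1/3 ✓
b·Ac: (-81/3668)·(-131/162) + 25/42·1/4 = 1/6 ✓
b·c³: (-686/9825)·15625/2744 + (-81/3668)·(-64/27) + 25/42·1 = 1/4 ✓
b·(c∘Ac): (-81/3668)·262/243 + 25/42·1/4 = 1/8 ✓
b·Ac²: (-81/3668)·(-3275/2268) + 25/42·121/1400 = 1/12 ✓
b·A²c: 25/42·7/100 = 1/24 ✓; 4 stages ⇒ order 4.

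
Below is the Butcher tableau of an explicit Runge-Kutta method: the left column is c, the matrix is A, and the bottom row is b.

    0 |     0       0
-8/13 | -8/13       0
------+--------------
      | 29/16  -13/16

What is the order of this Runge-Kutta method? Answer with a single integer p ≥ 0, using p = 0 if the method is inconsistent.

2

b = (29/16, -13/16)
c = (0, -8/13)
Σ b_i: 29/16·1 + (-13/16)·1 = 1 ✓
b·c: (-13/16)·(-8/13) = 1/2 ✓; 2 stages ⇒ order 2.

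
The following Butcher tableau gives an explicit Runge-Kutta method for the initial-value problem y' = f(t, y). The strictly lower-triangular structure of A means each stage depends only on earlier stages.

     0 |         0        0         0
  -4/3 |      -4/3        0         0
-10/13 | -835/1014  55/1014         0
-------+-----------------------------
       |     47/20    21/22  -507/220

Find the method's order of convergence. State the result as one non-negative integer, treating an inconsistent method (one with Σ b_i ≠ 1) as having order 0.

3

b = (47/20, 21/22, -507/220)
c = (0, -4/3, -10/13)
Ac = (0, 0, -110/1521)
Σ b_i: 47/20·1 + 21/22·1 + (-507/220)·1 = 1 ✓
b·c: 21/22·(-4/3) + (-507/220)·(-10/13) = 1/2 ✓
b·c²: 21/22·16/9 + (-507/220)·100/169 = 1/3 ✓
b·Ac: (-507/220)·(-110/1521) = 1/6 ✓; 3 stages ⇒ order 3.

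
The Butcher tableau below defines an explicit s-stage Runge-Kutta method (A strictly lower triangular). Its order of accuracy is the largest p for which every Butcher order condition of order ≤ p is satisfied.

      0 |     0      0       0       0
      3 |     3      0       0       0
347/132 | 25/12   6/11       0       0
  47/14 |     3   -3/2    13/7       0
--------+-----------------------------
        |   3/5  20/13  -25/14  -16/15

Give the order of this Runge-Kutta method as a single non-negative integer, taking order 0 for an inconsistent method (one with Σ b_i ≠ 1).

b = (3/5, 20/13, -25/14, -16/15)
c = (0, 3, 347/132, 47/14)
Ac = (0, 0, 18/11, 353/924)
Σ b_i: 3/5·1 + 20/13·1 + (-25/14)·1 + (-16/15)·1 = -1949/2730 ≠ 1 ⇒ order 0.

0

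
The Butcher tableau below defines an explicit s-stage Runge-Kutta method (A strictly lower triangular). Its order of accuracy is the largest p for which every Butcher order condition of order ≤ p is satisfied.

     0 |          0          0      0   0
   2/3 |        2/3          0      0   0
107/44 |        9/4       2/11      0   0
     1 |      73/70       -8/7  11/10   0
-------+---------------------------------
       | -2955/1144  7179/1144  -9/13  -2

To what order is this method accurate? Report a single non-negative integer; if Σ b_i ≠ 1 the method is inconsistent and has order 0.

2

b = (-2955/1144, 7179/1144, -9/13, -2)
c = (0, 2/3, 107/44, 1)
Ac = (0, 0, 4/33, 1607/840)
Σ b_i: (-2955/1144)·1 + 7179/1144·1 + (-9/13)·1 + (-2)·1 = 1 ✓
b·c: 7179/1144·2/3 + (-9/13)·107/44 + (-2)·1 = 1/2 ✓
b·c²: 7179/1144·4/9 + (-9/13)·11449/1936 + (-2)·1 = -249547/75504 ≠ 1/3 ⇒ order 2.
b·Ac: (-9/13)·4/33 + (-2)·1607/840 = -234841/60060 ≠ 1/6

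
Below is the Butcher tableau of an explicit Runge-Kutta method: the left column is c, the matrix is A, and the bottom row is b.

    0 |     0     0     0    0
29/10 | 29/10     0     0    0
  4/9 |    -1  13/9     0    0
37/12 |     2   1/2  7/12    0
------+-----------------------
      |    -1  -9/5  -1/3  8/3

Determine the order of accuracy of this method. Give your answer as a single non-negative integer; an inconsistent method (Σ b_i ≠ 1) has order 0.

b = (-1, -9/5, -1/3, 8/3)
c = (0, 29/10, 4/9, 37/12)
Ac = (0, 0, 377/90, 923/540)
Σ b_i: (-1)·1 + (-9/5)·1 + (-1/3)·1 + 8/3·1 = -7/15 ≠ 1 ⇒ order 0.

0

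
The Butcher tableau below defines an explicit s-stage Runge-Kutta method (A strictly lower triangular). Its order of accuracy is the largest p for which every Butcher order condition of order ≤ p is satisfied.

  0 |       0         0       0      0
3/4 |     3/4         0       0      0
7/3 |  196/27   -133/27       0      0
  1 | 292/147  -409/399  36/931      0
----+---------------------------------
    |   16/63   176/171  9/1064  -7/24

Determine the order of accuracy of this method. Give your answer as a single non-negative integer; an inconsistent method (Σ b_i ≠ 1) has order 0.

b = (16/63, 176/171, 9/1064, -7/24)
c = (0, 3/4, 7/3, 1)
Ac = (0, 0, -133/36, -19/28)
Σ b_i: 16/63·1 + 176/171·1 + 9/1064·1 + (-7/24)·1 = 1 ✓
b·c: 176/171·3/4 + 9/1064·7/3 + (-7/24)·1 = 1/2 ✓
b·c²: 176/171·9/16 + 9/1064·49/9 + (-7/24)·1 = 1/3 ✓
b·Ac: 9/1064·(-133/36) + (-7/24)·(-19/28) = 1/6 ✓
b·c³: 176/171·27/64 + 9/1064·343/27 + (-7/24)·1 = 1/4 ✓
b·(c∘Ac): 9/1064·(-931/108) + (-7/24)·(-19/28) = 1/8 ✓
b·Ac²: 9/1064·(-133/48) + (-7/24)·(-41/112) = 1/12 ✓
b·A²c: (-7/24)·(-1/7) = 1/24 ✓; 4 stages ⇒ order 4.

4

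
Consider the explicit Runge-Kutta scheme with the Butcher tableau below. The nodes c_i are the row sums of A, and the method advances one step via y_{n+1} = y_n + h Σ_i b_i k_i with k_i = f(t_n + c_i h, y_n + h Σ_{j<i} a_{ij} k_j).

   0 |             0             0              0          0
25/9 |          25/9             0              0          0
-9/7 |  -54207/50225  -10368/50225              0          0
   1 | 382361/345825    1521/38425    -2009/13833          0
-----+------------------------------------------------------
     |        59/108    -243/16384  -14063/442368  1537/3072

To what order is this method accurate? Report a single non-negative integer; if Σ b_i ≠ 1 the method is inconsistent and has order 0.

b = (59/108, -243/16384, -14063/442368, 1537/3072)
c = (0, 25/9, -9/7, 1)
Ac = (0, 0, -1152/2009, 456/1537)
Σ b_i: 59/108·1 + (-243/16384)·1 + (-14063/442368)·1 + 1537/3072·1 = 1 ✓
b·c: (-243/16384)·25/9 + (-14063/442368)·(-9/7) + 1537/3072·1 = 1/2 ✓
b·c²: (-243/16384)·625/81 + (-14063/442368)·81/49 + 1537/3072·1 = 1/3 ✓
b·Ac: (-14063/442368)·(-1152/2009) + 1537/3072·456/1537 = 1/6 ✓
b·c³: (-243/16384)·15625/729 + (-14063/442368)·(-729/343) + 1537/3072·1 = 1/4 ✓
b·(c∘Ac): (-14063/442368)·10368/14063 + 1537/3072·456/1537 = 1/8 ✓
b·Ac²: (-14063/442368)·(-3200/2009) + 1537/3072·904/13833 = 1/12 ✓
b·A²c: 1537/3072·128/1537 = 1/24 ✓; 4 stages ⇒ order 4.

4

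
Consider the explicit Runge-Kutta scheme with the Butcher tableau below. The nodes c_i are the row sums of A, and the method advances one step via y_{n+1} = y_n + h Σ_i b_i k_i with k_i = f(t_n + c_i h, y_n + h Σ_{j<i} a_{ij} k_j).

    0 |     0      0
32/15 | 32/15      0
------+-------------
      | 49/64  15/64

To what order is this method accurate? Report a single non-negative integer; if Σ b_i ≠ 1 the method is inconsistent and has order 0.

2

b = (49/64, 15/64)
c = (0, 32/15)
Σ b_i: 49/64·1 + 15/64·1 = 1 ✓
b·c: 15/64·32/15 = 1/2 ✓; 2 stages ⇒ order 2.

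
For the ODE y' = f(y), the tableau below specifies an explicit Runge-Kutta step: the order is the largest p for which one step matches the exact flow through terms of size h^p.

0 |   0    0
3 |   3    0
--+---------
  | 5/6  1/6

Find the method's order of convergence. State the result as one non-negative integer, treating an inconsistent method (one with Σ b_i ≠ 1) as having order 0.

2

b = (5/6, 1/6)
c = (0, 3)
Σ b_i: 5/6·1 + 1/6·1 = 1 ✓
b·c: 1/6·3 = 1/2 ✓; 2 stages ⇒ order 2.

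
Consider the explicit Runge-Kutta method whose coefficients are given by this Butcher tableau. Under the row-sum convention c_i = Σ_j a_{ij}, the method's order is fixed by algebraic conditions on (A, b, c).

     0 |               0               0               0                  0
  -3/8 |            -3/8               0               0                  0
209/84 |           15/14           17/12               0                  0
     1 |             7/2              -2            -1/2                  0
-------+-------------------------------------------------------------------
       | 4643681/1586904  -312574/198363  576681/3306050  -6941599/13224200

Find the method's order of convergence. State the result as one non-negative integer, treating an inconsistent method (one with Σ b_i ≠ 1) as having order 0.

b = (4643681/1586904, -312574/198363, 576681/3306050, -6941599/13224200)
c = (0, -3/8, 209/84, 1)
Ac = (0, 0, -17/32, -83/168)
Σ b_i: 4643681/1586904·1 + (-312574/198363)·1 + 576681/3306050·1 + (-6941599/13224200)·1 = 1 ✓
b·c: (-312574/198363)·(-3/8) + 576681/3306050·209/84 + (-6941599/13224200)·1 = 1/2 ✓
b·c²: (-312574/198363)·9/64 + 576681/3306050·43681/7056 + (-6941599/13224200)·1 = 1/3 ✓
b·Ac: 576681/3306050·(-17/32) + (-6941599/13224200)·(-83/168) = 1/6 ✓
b·c³: (-312574/198363)·(-27/512) + 576681/3306050·9129329/592704 + (-6941599/13224200)·1 = 217635709/96945408 ≠ 1/4 ⇒ order 3.
b·(c∘Ac): 576681/3306050·(-3553/2688) + (-6941599/13224200)·(-83/168) = 1460933/50780928 ≠ 1/8
b·Ac²: 576681/3306050·51/256 + (-6941599/13224200)·(-23825/7056) = 8759798923/4847270400 ≠ 1/12
b·A²c: (-6941599/13224200)·17/64 = -118007183/846348800 ≠ 1/24

3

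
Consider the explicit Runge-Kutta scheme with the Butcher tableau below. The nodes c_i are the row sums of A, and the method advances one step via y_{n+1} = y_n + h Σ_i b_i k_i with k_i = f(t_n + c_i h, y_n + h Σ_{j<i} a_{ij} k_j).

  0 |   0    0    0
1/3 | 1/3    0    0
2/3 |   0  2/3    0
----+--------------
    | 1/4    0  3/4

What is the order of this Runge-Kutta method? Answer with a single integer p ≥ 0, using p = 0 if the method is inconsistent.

b = (1/4, 0, 3/4)
c = (0, 1/3, 2/3)
Ac = (0, 0, 2/9)
Σ b_i: 1/4·1 + 3/4·1 = 1 ✓
b·c: 3/4·2/3 = 1/2 ✓
b·c²: 3/4·4/9 = 1/3 ✓
b·Ac: 3/4·2/9 = 1/6 ✓; 3 stages ⇒ order 3.

3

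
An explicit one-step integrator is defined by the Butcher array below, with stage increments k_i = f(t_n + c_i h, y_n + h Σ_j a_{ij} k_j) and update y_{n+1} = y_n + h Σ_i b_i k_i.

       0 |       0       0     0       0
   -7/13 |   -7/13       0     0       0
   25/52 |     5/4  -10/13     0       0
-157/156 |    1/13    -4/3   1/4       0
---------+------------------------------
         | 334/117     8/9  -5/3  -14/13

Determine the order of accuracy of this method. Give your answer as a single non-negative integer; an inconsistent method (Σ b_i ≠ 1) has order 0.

b = (334/117, 8/9, -5/3, -14/13)
c = (0, -7/13, 25/52, -157/156)
Ac = (0, 0, 70/169, 523/624)
Σ b_i: 334/117·1 + 8/9·1 + (-5/3)·1 + (-14/13)·1 = 1 ✓
b·c: 8/9·(-7/13) + (-5/3)·25/52 + (-14/13)·(-157/156) = -1193/6084 ≠ 1/2 ⇒ order 1.

1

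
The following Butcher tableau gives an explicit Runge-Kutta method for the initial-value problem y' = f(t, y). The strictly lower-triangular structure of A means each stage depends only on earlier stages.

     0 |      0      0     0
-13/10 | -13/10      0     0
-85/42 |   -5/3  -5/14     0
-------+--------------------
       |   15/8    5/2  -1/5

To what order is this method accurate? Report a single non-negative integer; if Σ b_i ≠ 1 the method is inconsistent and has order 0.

0

b = (15/8, 5/2, -1/5)
c = (0, -13/10, -85/42)
Ac = (0, 0, 13/28)
Σ b_i: 15/8·1 + 5/2·1 + (-1/5)·1 = 167/40 ≠ 1 ⇒ order 0.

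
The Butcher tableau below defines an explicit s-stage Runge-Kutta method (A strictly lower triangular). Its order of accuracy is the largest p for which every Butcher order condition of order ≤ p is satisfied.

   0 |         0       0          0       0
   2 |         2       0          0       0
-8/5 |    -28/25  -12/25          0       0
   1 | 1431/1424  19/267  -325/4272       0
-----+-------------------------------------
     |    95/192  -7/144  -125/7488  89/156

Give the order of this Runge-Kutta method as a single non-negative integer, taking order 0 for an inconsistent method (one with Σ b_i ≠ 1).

4

b = (95/192, -7/144, -125/7488, 89/156)
c = (0, 2, -8/5, 1)
Ac = (0, 0, -24/25, 47/178)
Σ b_i: 95/192·1 + (-7/144)·1 + (-125/7488)·1 + 89/156·1 = 1 ✓
b·c: (-7/144)·2 + (-125/7488)·(-8/5) + 89/156·1 = 1/2 ✓
b·c²: (-7/144)·4 + (-125/7488)·64/25 + 89/156·1 = 1/3 ✓
b·Ac: (-125/7488)·(-24/25) + 89/156·47/178 = 1/6 ✓
b·c³: (-7/144)·8 + (-125/7488)·(-512/125) + 89/156·1 = 1/4 ✓
b·(c∘Ac): (-125/7488)·192/125 + 89/156·47/178 = 1/8 ✓
b·Ac²: (-125/7488)·(-48/25) + 89/156·8/89 = 1/12 ✓
b·A²c: 89/156·13/178 = 1/24 ✓; 4 stages ⇒ order 4.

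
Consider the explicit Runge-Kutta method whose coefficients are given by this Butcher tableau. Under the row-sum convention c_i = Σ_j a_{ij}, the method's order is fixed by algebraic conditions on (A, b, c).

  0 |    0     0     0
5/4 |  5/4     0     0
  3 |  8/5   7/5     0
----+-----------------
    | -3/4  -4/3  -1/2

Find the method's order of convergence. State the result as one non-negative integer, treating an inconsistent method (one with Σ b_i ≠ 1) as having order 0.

b = (-3/4, -4/3, -1/2)
c = (0, 5/4, 3)
Ac = (0, 0, 7/4)
Σ b_i: (-3/4)·1 + (-4/3)·1 + (-1/2)·1 = -31/12 ≠ 1 ⇒ order 0.

0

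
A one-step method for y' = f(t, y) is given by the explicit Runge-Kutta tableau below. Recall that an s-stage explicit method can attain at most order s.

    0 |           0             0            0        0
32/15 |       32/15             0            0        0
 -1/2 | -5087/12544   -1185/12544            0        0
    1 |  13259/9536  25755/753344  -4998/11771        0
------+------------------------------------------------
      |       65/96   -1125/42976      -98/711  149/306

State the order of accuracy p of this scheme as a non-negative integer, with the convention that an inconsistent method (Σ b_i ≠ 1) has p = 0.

b = (65/96, -1125/42976, -98/711, 149/306)
c = (0, 32/15, -1/2, 1)
Ac = (0, 0, -79/392, 85/298)
Σ b_i: 65/96·1 + (-1125/42976)·1 + (-98/711)·1 + 149/306·1 = 1 ✓
b·c: (-1125/42976)·32/15 + (-98/711)·(-1/2) + 149/306·1 = 1/2 ✓
b·c²: (-1125/42976)·1024/225 + (-98/711)·1/4 + 149/306·1 = 1/3 ✓
b·Ac: (-98/711)·(-79/392) + 149/306·85/298 = 1/6 ✓
b·c³: (-1125/42976)·32768/3375 + (-98/711)·(-1/8) + 149/306·1 = 1/4 ✓
b·(c∘Ac): (-98/711)·79/784 + 149/306·85/298 = 1/8 ✓
b·Ac²: (-98/711)·(-316/735) + 149/306·221/4470 = 1/12 ✓
b·A²c: 149/306·51/596 = 1/24 ✓; 4 stages ⇒ order 4.

4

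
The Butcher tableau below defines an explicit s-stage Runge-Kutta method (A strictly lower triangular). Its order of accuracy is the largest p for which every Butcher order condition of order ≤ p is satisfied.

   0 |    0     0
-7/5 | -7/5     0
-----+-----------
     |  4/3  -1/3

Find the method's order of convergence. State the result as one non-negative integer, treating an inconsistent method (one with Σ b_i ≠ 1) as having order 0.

1

b = (4/3, -1/3)
c = (0, -7/5)
Σ b_i: 4/3·1 + (-1/3)·1 = 1 ✓
b·c: (-1/3)·(-7/5) = 7/15 ≠ 1/2 ⇒ order 1.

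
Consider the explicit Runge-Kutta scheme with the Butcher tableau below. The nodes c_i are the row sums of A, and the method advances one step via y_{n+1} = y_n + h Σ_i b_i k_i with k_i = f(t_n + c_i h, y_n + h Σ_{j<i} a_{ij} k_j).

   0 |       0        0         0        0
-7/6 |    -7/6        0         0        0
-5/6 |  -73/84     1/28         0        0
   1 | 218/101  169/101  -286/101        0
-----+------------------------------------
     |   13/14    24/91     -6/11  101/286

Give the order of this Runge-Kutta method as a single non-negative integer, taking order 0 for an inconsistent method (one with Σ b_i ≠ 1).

4

b = (13/14, 24/91, -6/11, 101/286)
c = (0, -7/6, -5/6, 1)
Ac = (0, 0, -1/24, 247/606)
Σ b_i: 13/14·1 + 24/91·1 + (-6/11)·1 + 101/286·1 = 1 ✓
b·c: 24/91·(-7/6) + (-6/11)·(-5/6) + 101/286·1 = 1/2 ✓
b·c²: 24/91·49/36 + (-6/11)·25/36 + 101/286·1 = 1/3 ✓
b·Ac: (-6/11)·(-1/24) + 101/286·247/606 = 1/6 ✓
b·c³: 24/91·(-343/216) + (-6/11)·(-125/216) + 101/286·1 = 1/4 ✓
b·(c∘Ac): (-6/11)·5/144 + 101/286·247/606 = 1/8 ✓
b·Ac²: (-6/11)·7/144 + 101/286·377/1212 = 1/12 ✓
b·A²c: 101/286·143/1212 = 1/24 ✓; 4 stages ⇒ order 4.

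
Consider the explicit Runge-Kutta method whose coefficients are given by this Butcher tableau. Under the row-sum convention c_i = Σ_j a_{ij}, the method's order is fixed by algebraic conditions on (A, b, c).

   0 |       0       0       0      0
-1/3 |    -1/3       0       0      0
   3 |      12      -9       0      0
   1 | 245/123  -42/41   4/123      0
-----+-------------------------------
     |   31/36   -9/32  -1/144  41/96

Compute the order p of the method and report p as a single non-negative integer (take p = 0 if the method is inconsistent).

4

b = (31/36, -9/32, -1/144, 41/96)
c = (0, -1/3, 3, 1)
Ac = (0, 0, 3, 18/41)
Σ b_i: 31/36·1 + (-9/32)·1 + (-1/144)·1 + 41/96·1 = 1 ✓
b·c: (-9/32)·(-1/3) + (-1/144)·3 + 41/96·1 = 1/2 ✓
b·c²: (-9/32)·1/9 + (-1/144)·9 + 41/96·1 = 1/3 ✓
b·Ac: (-1/144)·3 + 41/96·18/41 = 1/6 ✓
b·c³: (-9/32)·(-1/27) + (-1/144)·27 + 41/96·1 = 1/4 ✓
b·(c∘Ac): (-1/144)·9 + 41/96·18/41 = 1/8 ✓
b·Ac²: (-1/144)·(-1) + 41/96·22/123 = 1/12 ✓
b·A²c: 41/96·4/41 = 1/24 ✓; 4 stages ⇒ order 4.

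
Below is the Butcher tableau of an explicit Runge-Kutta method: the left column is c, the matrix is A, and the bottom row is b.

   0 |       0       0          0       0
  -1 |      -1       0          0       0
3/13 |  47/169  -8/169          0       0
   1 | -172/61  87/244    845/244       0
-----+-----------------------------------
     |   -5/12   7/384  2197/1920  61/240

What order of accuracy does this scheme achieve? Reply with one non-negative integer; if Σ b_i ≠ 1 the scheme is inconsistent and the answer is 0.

4

b = (-5/12, 7/384, 2197/1920, 61/240)
c = (0, -1, 3/13, 1)
Ac = (0, 0, 8/169, 27/61)
Σ b_i: (-5/12)·1 + 7/384·1 + 2197/1920·1 + 61/240·1 = 1 ✓
b·c: 7/384·(-1) + 2197/1920·3/13 + 61/240·1 = 1/2 ✓
b·c²: 7/384·1 + 2197/1920·9/169 + 61/240·1 = 1/3 ✓
b·Ac: 2197/1920·8/169 + 61/240·27/61 = 1/6 ✓
b·c³: 7/384·(-1) + 2197/1920·27/2197 + 61/240·1 = 1/4 ✓
b·(c∘Ac): 2197/1920·24/2197 + 61/240·27/61 = 1/8 ✓
b·Ac²: 2197/1920·(-8/169) + 61/240·33/61 = 1/12 ✓
b·A²c: 61/240·10/61 = 1/24 ✓; 4 stages ⇒ order 4.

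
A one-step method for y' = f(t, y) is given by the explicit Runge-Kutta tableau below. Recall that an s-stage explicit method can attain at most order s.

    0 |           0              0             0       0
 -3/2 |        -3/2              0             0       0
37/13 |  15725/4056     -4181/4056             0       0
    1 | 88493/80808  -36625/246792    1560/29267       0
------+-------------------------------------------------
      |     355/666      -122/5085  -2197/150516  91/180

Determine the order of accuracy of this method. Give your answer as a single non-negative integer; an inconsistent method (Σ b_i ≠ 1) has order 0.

4

b = (355/666, -122/5085, -2197/150516, 91/180)
c = (0, -3/2, 37/13, 1)
Ac = (0, 0, 4181/2704, 545/1456)
Σ b_i: 355/666·1 + (-122/5085)·1 + (-2197/150516)·1 + 91/180·1 = 1 ✓
b·c: (-122/5085)·(-3/2) + (-2197/150516)·37/13 + 91/180·1 = 1/2 ✓
b·c²: (-122/5085)·9/4 + (-2197/150516)·1369/169 + 91/180·1 = 1/3 ✓
b·Ac: (-2197/150516)·4181/2704 + 91/180·545/1456 = 1/6 ✓
b·c³: (-122/5085)·(-27/8) + (-2197/150516)·50653/2197 + 91/180·1 = 1/4 ✓
b·(c∘Ac): (-2197/150516)·154697/35152 + 91/180·545/1456 = 1/8 ✓
b·Ac²: (-2197/150516)·(-12543/5408) + 91/180·285/2912 = 1/12 ✓
b·A²c: 91/180·15/182 = 1/24 ✓; 4 stages ⇒ order 4.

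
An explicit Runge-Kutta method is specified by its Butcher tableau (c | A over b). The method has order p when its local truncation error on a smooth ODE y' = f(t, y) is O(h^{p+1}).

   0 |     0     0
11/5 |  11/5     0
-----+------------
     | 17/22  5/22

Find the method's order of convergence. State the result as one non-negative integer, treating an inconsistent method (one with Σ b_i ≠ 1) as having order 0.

b = (17/22, 5/22)
c = (0, 11/5)
Σ b_i: 17/22·1 + 5/22·1 = 1 ✓
b·c: 5/22·11/5 = 1/2 ✓; 2 stages ⇒ order 2.

2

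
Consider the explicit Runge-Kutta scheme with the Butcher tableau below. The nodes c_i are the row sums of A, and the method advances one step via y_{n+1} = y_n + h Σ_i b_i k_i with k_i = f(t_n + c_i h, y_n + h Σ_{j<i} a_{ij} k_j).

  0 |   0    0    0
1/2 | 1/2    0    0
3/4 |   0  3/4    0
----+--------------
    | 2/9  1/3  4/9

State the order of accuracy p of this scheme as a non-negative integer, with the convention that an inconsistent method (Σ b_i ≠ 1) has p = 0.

b = (2/9, 1/3, 4/9)
c = (0, 1/2, 3/4)
Ac = (0, 0, 3/8)
Σ b_i: 2/9·1 + 1/3·1 + 4/9·1 = 1 ✓
b·c: 1/3·1/2 + 4/9·3/4 = 1/2 ✓
b·c²: 1/3·1/4 + 4/9·9/16 = 1/3 ✓
b·Ac: 4/9·3/8 = 1/6 ✓; 3 stages ⇒ order 3.

3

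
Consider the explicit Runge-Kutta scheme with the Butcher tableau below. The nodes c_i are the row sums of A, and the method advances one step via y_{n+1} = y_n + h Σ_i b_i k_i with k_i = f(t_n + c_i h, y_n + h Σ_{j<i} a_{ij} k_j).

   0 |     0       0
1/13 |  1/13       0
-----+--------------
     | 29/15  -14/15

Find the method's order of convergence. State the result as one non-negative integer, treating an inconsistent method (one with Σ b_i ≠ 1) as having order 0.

b = (29/15, -14/15)
c = (0, 1/13)
Σ b_i: 29/15·1 + (-14/15)·1 = 1 ✓
b·c: (-14/15)·1/13 = -14/195 ≠ 1/2 ⇒ order 1.

1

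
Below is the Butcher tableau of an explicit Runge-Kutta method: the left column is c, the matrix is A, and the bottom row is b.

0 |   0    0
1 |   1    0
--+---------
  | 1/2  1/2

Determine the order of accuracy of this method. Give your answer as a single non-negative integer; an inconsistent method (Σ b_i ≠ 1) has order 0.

b = (1/2, 1/2)
c = (0, 1)
Σ b_i: 1/2·1 + 1/2·1 = 1 ✓
b·c: 1/2·1 = 1/2 ✓; 2 stages ⇒ order 2.

2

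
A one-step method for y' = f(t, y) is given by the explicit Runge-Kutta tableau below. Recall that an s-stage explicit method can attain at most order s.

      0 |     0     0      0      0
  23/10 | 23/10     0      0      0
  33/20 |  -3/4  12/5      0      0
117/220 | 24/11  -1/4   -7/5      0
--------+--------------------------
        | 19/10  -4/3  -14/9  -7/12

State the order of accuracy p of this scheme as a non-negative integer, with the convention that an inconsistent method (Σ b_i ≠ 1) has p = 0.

b = (19/10, -4/3, -14/9, -7/12)
c = (0, 23/10, 33/20, 117/220)
Ac = (0, 0, 138/25, -577/200)
Σ b_i: 19/10·1 + (-4/3)·1 + (-14/9)·1 + (-7/12)·1 = -283/180 ≠ 1 ⇒ order 0.

0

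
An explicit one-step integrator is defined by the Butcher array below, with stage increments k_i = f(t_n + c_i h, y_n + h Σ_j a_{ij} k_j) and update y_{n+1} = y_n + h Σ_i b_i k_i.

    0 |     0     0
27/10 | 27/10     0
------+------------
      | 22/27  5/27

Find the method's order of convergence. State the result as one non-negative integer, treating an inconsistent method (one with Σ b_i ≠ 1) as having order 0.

2

b = (22/27, 5/27)
c = (0, 27/10)
Σ b_i: 22/27·1 + 5/27·1 = 1 ✓
b·c: 5/27·27/10 = 1/2 ✓; 2 stages ⇒ order 2.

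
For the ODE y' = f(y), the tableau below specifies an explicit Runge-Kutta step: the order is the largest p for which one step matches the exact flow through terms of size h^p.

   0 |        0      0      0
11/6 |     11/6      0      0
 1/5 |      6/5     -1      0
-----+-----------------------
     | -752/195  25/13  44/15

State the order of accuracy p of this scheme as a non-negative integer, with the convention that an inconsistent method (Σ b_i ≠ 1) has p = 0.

b = (-752/195, 25/13, 44/15)
c = (0, 11/6, 1/5)
Ac = (0, 0, -11/6)
Σ b_i: (-752/195)·1 + 25/13·1 + 44/15·1 = 1 ✓
b·c: 25/13·11/6 + 44/15·1/5 = 2673/650 ≠ 1/2 ⇒ order 1.

1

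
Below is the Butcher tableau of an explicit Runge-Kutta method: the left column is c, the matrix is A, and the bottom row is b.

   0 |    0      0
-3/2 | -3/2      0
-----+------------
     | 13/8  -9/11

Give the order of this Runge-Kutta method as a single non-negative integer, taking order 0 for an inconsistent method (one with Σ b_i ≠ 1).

0

b = (13/8, -9/11)
c = (0, -3/2)
Σ b_i: 13/8·1 + (-9/11)·1 = 71/88 ≠ 1 ⇒ order 0.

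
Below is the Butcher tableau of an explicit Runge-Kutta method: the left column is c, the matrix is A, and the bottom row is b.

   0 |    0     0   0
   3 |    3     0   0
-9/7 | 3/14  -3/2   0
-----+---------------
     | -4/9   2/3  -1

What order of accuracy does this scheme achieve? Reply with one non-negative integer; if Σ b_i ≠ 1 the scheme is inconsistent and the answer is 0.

b = (-4/9, 2/3, -1)
c = (0, 3, -9/7)
Ac = (0, 0, -9/2)
Σ b_i: (-4/9)·1 + 2/3·1 + (-1)·1 = -7/9 ≠ 1 ⇒ order 0.

0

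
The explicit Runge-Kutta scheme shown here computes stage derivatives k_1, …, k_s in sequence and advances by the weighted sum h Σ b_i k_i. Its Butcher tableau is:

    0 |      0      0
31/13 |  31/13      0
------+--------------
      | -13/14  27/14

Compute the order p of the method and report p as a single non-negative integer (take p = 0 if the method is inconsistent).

1

b = (-13/14, 27/14)
c = (0, 31/13)
Σ b_i: (-13/14)·1 + 27/14·1 = 1 ✓
b·c: 27/14·31/13 = 837/182 ≠ 1/2 ⇒ order 1.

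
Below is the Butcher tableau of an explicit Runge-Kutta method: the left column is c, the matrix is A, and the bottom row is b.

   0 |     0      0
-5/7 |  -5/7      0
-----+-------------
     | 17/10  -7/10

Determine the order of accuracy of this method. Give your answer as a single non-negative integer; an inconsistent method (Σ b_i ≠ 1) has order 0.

2

b = (17/10, -7/10)
c = (0, -5/7)
Σ b_i: 17/10·1 + (-7/10)·1 = 1 ✓
b·c: (-7/10)·(-5/7) = 1/2 ✓; 2 stages ⇒ order 2.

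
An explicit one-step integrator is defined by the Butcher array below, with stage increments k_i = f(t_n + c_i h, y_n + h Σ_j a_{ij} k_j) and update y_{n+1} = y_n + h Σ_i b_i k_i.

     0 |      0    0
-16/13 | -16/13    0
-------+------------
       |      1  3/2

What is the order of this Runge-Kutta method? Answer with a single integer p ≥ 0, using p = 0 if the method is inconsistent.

b = (1, 3/2)
c = (0, -16/13)
Σ b_i: 1·1 + 3/2·1 = 5/2 ≠ 1 ⇒ order 0.

0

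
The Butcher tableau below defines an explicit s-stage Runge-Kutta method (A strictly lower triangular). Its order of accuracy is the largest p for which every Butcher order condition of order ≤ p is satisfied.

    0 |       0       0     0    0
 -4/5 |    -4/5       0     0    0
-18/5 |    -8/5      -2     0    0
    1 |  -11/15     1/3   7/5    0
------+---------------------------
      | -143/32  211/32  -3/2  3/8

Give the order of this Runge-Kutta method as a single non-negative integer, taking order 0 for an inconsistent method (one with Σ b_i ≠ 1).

2

b = (-143/32, 211/32, -3/2, 3/8)
c = (0, -4/5, -18/5, 1)
Ac = (0, 0, 8/5, -398/75)
Σ b_i: (-143/32)·1 + 211/32·1 + (-3/2)·1 + 3/8·1 = 1 ✓
b·c: 211/32·(-4/5) + (-3/2)·(-18/5) + 3/8·1 = 1/2 ✓
b·c²: 211/32·16/25 + (-3/2)·324/25 + 3/8·1 = -2969/200 ≠ 1/3 ⇒ order 2.
b·Ac: (-3/2)·8/5 + 3/8·(-398/75) = -439/100 ≠ 1/6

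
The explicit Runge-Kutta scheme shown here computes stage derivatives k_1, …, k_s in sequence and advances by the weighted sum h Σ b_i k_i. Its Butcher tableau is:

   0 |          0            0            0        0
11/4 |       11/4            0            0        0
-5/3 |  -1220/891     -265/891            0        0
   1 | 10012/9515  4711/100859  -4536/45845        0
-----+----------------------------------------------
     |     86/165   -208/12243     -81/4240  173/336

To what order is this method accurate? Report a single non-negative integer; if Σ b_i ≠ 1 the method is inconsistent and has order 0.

b = (86/165, -208/12243, -81/4240, 173/336)
c = (0, 11/4, -5/3, 1)
Ac = (0, 0, -265/324, 203/692)
Σ b_i: 86/165·1 + (-208/12243)·1 + (-81/4240)·1 + 173/336·1 = 1 ✓
b·c: (-208/12243)·11/4 + (-81/4240)·(-5/3) + 173/336·1 = 1/2 ✓
b·c²: (-208/12243)·121/16 + (-81/4240)·25/9 + 173/336·1 = 1/3 ✓
b·Ac: (-81/4240)·(-265/324) + 173/336·203/692 = 1/6 ✓
b·c³: (-208/12243)·1331/64 + (-81/4240)·(-125/27) + 173/336·1 = 1/4 ✓
b·(c∘Ac): (-81/4240)·1325/972 + 173/336·203/692 = 1/8 ✓
b·Ac²: (-81/4240)·(-2915/1296) + 173/336·217/2768 = 1/12 ✓
b·A²c: 173/336·14/173 = 1/24 ✓; 4 stages ⇒ order 4.

4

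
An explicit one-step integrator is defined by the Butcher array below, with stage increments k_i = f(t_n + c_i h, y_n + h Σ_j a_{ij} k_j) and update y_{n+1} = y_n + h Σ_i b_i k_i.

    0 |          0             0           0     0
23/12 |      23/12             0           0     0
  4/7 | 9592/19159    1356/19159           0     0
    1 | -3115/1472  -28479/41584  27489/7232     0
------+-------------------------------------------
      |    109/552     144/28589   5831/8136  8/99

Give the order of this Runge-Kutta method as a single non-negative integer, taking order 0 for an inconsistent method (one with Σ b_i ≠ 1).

4

b = (109/552, 144/28589, 5831/8136, 8/99)
c = (0, 23/12, 4/7, 1)
Ac = (0, 0, 113/833, 55/64)
Σ b_i: 109/552·1 + 144/28589·1 + 5831/8136·1 + 8/99·1 = 1 ✓
b·c: 144/28589·23/12 + 5831/8136·4/7 + 8/99·1 = 1/2 ✓
b·c²: 144/28589·529/144 + 5831/8136·16/49 + 8/99·1 = 1/3 ✓
b·Ac: 5831/8136·113/833 + 8/99·55/64 = 1/6 ✓
b·c³: 144/28589·12167/1728 + 5831/8136·64/343 + 8/99·1 = 1/4 ✓
b·(c∘Ac): 5831/8136·452/5831 + 8/99·55/64 = 1/8 ✓
b·Ac²: 5831/8136·2599/9996 + 8/99·(-979/768) = 1/12 ✓
b·A²c: 8/99·33/64 = 1/24 ✓; 4 stages ⇒ order 4.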